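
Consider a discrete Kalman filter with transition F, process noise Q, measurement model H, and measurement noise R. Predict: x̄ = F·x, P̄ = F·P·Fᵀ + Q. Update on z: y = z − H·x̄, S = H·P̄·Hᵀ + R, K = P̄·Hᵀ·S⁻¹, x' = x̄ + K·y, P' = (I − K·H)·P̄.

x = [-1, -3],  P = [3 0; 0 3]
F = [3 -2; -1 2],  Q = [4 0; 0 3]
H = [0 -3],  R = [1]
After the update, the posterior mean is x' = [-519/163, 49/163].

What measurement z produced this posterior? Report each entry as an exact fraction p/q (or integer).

x̄ = F·x = [3, -5]
P̄ = F·P·Fᵀ + Q = [43 -21; -21 18]
S = H·P̄·Hᵀ + R = [163]
K = P̄·Hᵀ·S⁻¹ = [63/163; -54/163]
x' − x̄ = [-1008/163, 864/163] = K·y
y = (KᵀK)⁻¹·Kᵀ·(x' − x̄) = [-16]
z = y + H·x̄ = [-16] + [15] = [-1]

z = [-1]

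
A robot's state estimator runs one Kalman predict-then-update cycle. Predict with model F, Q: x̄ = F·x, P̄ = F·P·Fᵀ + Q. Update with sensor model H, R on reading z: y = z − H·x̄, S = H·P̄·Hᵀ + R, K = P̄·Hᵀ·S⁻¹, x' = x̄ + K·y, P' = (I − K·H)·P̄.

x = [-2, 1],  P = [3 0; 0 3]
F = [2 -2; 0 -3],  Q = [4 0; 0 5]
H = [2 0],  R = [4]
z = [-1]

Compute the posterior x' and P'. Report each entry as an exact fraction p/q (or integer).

x' = [-20/29, 12/29]
P' = [28/29 18/29; 18/29 604/29]

x̄ = F·x = [-6, -3]
P̄ = F·P·Fᵀ + Q = [28 18; 18 32]
y = z − H·x̄ = [11]
S = H·P̄·Hᵀ + R = [116]
K = P̄·Hᵀ·S⁻¹ = [14/29; 9/29]
x' = x̄ + K·y = [-20/29, 12/29]
P' = (I − K·H)·P̄ = [28/29 18/29; 18/29 604/29]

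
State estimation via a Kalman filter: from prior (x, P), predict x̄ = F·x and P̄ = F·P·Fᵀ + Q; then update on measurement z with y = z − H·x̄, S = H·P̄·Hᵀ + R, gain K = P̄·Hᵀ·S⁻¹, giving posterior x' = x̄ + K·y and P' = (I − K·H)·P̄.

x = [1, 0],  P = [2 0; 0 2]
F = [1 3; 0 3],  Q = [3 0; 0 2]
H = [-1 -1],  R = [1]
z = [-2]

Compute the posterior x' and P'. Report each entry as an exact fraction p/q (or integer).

x̄ = F·x = [1, 0]
P̄ = F·P·Fᵀ + Q = [23 18; 18 20]
y = z − H·x̄ = [-1]
S = H·P̄·Hᵀ + R = [80]
K = P̄·Hᵀ·S⁻¹ = [-41/80; -19/40]
x' = x̄ + K·y = [121/80, 19/40]
P' = (I − K·H)·P̄ = [159/80 -59/40; -59/40 39/20]

x' = [121/80, 19/40]
P' = [159/80 -59/40; -59/40 39/20]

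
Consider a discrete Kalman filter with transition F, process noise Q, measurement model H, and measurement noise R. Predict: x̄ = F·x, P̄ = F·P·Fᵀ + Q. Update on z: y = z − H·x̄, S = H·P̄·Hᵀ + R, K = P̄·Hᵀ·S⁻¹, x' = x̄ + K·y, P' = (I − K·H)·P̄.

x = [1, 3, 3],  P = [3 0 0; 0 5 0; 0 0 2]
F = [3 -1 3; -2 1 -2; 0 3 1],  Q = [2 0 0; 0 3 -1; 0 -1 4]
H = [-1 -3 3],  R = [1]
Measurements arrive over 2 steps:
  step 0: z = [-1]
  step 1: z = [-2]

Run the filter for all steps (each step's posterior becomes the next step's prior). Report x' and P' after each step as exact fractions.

step 0: x̄ = F·x = [9, -5, 12]
step 0: P̄ = F·P·Fᵀ + Q = [52 -35 -9; -35 28 10; -9 10 51]
step 0: y = z − H·x̄ = [-43]
step 0: S = H·P̄·Hᵀ + R = [428]
step 0: K = P̄·Hᵀ·S⁻¹ = [13/214; -19/428; 33/107]
step 0: x' = x̄ + K·y = [1367/214, -1323/428, -135/107]
step 0: P' = (I − K·H)·P̄ = [5395/107 -7243/214 -1821/107; -7243/214 11623/428 1697/107; -1821/107 1697/107 1101/107]
step 1: x̄ = F·x = [7905/428, -5711/428, -4509/428]
step 1: P̄ = F·P·Fᵀ + Q = [161411/428 -118609/428 -119579/428; -118609/428 89363/428 93177/428; -119579/428 93177/428 151451/428]
step 1: y = z − H·x̄ = [3443/428]
step 1: S = H·P̄·Hᵀ + R = [657799/428]
step 1: K = P̄·Hᵀ·S⁻¹ = [-164321/657799; 130051/657799; 294401/657799]
step 1: x' = x̄ + K·y = [10827439/657799, -7731132/657799, -4561666/657799]
step 1: P' = (I − K·H)·P̄ = [184987391/657799 -132361615/657799 -70753925/657799; -132361615/657799 97826237/657799 53749049/657799; -70753925/657799 53749049/657799 30262541/657799]

step 0: x' = [1367/214, -1323/428, -135/107], P' = [5395/107 -7243/214 -1821/107; -7243/214 11623/428 1697/107; -1821/107 1697/107 1101/107]
step 1: x' = [10827439/657799, -7731132/657799, -4561666/657799], P' = [184987391/657799 -132361615/657799 -70753925/657799; -132361615/657799 97826237/657799 53749049/657799; -70753925/657799 53749049/657799 30262541/657799]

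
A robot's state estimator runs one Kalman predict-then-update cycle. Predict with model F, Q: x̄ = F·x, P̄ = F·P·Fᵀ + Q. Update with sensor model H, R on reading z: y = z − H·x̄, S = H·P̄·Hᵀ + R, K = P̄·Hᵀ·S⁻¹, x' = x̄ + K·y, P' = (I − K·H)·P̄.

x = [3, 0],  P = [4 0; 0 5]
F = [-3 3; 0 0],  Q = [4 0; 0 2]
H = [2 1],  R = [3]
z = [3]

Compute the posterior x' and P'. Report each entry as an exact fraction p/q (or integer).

x' = [31/23, 14/115]
P' = [85/69 -68/69; -68/69 686/345]

x̄ = F·x = [-9, 0]
P̄ = F·P·Fᵀ + Q = [85 0; 0 2]
y = z − H·x̄ = [21]
S = H·P̄·Hᵀ + R = [345]
K = P̄·Hᵀ·S⁻¹ = [34/69; 2/345]
x' = x̄ + K·y = [31/23, 14/115]
P' = (I − K·H)·P̄ = [85/69 -68/69; -68/69 686/345]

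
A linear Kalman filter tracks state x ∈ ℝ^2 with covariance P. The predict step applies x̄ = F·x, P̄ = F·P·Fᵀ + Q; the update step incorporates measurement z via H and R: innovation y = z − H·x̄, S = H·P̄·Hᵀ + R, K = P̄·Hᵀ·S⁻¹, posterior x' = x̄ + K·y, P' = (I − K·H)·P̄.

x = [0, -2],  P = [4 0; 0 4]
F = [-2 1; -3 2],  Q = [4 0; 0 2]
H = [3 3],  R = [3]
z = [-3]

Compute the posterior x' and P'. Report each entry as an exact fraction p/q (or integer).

x̄ = F·x = [-2, -4]
P̄ = F·P·Fᵀ + Q = [24 32; 32 54]
y = z − H·x̄ = [15]
S = H·P̄·Hᵀ + R = [1281]
K = P̄·Hᵀ·S⁻¹ = [8/61; 86/427]
x' = x̄ + K·y = [-2/61, -418/427]
P' = (I − K·H)·P̄ = [120/61 -112/61; -112/61 870/427]

x' = [-2/61, -418/427]
P' = [120/61 -112/61; -112/61 870/427]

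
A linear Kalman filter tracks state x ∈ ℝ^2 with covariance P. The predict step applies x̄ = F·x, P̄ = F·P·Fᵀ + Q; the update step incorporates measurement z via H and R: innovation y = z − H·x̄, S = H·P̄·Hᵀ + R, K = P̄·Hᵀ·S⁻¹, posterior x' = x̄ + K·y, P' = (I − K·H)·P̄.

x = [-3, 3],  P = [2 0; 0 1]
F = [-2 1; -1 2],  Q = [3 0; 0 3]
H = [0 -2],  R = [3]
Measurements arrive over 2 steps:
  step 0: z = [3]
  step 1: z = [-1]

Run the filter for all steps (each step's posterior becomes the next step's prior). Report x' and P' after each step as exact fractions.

step 0: x' = [33/13, -9/13], P' = [108/13 6/13; 6/13 9/13]
step 1: x' = [-19/45, 11/45], P' = [1208/75 68/75; 68/75 53/75]

step 0: x̄ = F·x = [9, 9]
step 0: P̄ = F·P·Fᵀ + Q = [12 6; 6 9]
step 0: y = z − H·x̄ = [21]
step 0: S = H·P̄·Hᵀ + R = [39]
step 0: K = P̄·Hᵀ·S⁻¹ = [-4/13; -6/13]
step 0: x' = x̄ + K·y = [33/13, -9/13]
step 0: P' = (I − K·H)·P̄ = [108/13 6/13; 6/13 9/13]
step 1: x̄ = F·x = [-75/13, -51/13]
step 1: P̄ = F·P·Fᵀ + Q = [456/13 204/13; 204/13 159/13]
step 1: y = z − H·x̄ = [-115/13]
step 1: S = H·P̄·Hᵀ + R = [675/13]
step 1: K = P̄·Hᵀ·S⁻¹ = [-136/225; -106/225]
step 1: x' = x̄ + K·y = [-19/45, 11/45]
step 1: P' = (I − K·H)·P̄ = [1208/75 68/75; 68/75 53/75]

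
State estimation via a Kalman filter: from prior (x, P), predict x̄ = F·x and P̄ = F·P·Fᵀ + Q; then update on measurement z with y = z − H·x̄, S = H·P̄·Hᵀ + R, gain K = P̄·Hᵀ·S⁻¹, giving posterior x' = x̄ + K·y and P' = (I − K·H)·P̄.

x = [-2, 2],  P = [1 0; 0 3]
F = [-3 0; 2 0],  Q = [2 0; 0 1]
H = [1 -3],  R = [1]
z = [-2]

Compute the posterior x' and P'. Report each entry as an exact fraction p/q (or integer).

x' = [-22/93, 16/31]
P' = [182/93 17/31; 17/31 8/31]

x̄ = F·x = [6, -4]
P̄ = F·P·Fᵀ + Q = [11 -6; -6 5]
y = z − H·x̄ = [-20]
S = H·P̄·Hᵀ + R = [93]
K = P̄·Hᵀ·S⁻¹ = [29/93; -7/31]
x' = x̄ + K·y = [-22/93, 16/31]
P' = (I − K·H)·P̄ = [182/93 17/31; 17/31 8/31]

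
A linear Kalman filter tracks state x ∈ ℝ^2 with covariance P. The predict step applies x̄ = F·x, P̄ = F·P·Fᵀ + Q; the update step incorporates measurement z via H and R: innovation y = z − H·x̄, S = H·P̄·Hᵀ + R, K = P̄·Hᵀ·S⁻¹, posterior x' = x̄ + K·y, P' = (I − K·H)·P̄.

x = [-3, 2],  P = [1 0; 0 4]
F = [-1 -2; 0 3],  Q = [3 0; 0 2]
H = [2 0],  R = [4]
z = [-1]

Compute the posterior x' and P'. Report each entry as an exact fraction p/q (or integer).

x̄ = F·x = [-1, 6]
P̄ = F·P·Fᵀ + Q = [20 -24; -24 38]
y = z − H·x̄ = [1]
S = H·P̄·Hᵀ + R = [84]
K = P̄·Hᵀ·S⁻¹ = [10/21; -4/7]
x' = x̄ + K·y = [-11/21, 38/7]
P' = (I − K·H)·P̄ = [20/21 -8/7; -8/7 74/7]

x' = [-11/21, 38/7]
P' = [20/21 -8/7; -8/7 74/7]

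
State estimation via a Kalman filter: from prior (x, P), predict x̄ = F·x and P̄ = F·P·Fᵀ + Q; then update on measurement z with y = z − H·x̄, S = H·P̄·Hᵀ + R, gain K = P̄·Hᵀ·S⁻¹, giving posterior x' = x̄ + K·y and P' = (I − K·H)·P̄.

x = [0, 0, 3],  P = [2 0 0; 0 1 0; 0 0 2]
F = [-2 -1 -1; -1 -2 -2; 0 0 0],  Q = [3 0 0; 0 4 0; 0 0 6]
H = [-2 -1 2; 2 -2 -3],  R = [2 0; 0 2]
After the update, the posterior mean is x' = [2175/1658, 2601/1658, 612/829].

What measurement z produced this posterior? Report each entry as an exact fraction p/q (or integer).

z = [-3, -3]

x̄ = F·x = [-3, -6, 0]
P̄ = F·P·Fᵀ + Q = [14 10 0; 10 18 0; 0 0 6]
S = H·P̄·Hᵀ + R = [140 -36; -36 104]
K = P̄·Hᵀ·S⁻¹ = [-229/829 -31/1658; -283/829 -451/1658; 75/1658 -261/1658]
x' − x̄ = [7149/1658, 12549/1658, 612/829] = K·y
y = (KᵀK)⁻¹·Kᵀ·(x' − x̄) = [-15, -9]
z = y + H·x̄ = [-15, -9] + [12, 6] = [-3, -3]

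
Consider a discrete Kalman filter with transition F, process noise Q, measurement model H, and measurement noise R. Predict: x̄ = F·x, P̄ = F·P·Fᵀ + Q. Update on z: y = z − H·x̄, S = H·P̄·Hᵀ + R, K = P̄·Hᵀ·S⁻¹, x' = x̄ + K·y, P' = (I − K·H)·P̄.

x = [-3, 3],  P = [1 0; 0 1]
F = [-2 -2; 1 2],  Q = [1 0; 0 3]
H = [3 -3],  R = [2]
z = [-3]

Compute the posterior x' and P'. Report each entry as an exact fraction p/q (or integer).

x' = [270/263, 537/263]
P' = [342/263 312/263; 312/263 340/263]

x̄ = F·x = [0, 3]
P̄ = F·P·Fᵀ + Q = [9 -6; -6 8]
y = z − H·x̄ = [6]
S = H·P̄·Hᵀ + R = [263]
K = P̄·Hᵀ·S⁻¹ = [45/263; -42/263]
x' = x̄ + K·y = [270/263, 537/263]
P' = (I − K·H)·P̄ = [342/263 312/263; 312/263 340/263]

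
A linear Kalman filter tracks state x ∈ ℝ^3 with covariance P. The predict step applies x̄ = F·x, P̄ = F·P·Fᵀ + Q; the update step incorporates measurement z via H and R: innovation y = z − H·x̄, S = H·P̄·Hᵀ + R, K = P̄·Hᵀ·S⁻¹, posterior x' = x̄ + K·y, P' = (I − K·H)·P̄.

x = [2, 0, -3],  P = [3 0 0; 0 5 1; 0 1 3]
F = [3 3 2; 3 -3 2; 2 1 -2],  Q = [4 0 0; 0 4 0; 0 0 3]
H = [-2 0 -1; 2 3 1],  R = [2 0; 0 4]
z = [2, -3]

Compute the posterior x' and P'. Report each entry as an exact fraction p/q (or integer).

x' = [-1787837/341939, -117547/341939, 2906458/341939]
P' = [1861430/341939 -99462/341939 -3424742/341939; -99462/341939 225770/341939 -26342/341939; -3424742/341939 -26342/341939 6932702/341939]

x̄ = F·x = [0, 0, 10]
P̄ = F·P·Fᵀ + Q = [100 -6 17; -6 76 -1; 17 -1 28]
y = z − H·x̄ = [12, -13]
S = H·P̄·Hᵀ + R = [498 -457; -457 1106]
K = P̄·Hᵀ·S⁻¹ = [-149059/341939 -67/341939; 112633/341939 113011/341939; -41609/341939 1048/341939]
x' = x̄ + K·y = [-1787837/341939, -117547/341939, 2906458/341939]
P' = (I − K·H)·P̄ = [1861430/341939 -99462/341939 -3424742/341939; -99462/341939 225770/341939 -26342/341939; -3424742/341939 -26342/341939 6932702/341939]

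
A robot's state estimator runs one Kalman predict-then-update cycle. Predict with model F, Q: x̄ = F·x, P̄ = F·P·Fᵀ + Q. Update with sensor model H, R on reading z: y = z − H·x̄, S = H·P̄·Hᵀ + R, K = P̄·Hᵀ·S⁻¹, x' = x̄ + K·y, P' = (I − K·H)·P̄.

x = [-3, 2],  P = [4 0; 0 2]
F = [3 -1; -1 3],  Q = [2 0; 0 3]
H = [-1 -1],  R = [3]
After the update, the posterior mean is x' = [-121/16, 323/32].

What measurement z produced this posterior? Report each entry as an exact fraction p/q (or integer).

z = [-3]

x̄ = F·x = [-11, 9]
P̄ = F·P·Fᵀ + Q = [40 -18; -18 25]
S = H·P̄·Hᵀ + R = [32]
K = P̄·Hᵀ·S⁻¹ = [-11/16; -7/32]
x' − x̄ = [55/16, 35/32] = K·y
y = (KᵀK)⁻¹·Kᵀ·(x' − x̄) = [-5]
z = y + H·x̄ = [-5] + [2] = [-3]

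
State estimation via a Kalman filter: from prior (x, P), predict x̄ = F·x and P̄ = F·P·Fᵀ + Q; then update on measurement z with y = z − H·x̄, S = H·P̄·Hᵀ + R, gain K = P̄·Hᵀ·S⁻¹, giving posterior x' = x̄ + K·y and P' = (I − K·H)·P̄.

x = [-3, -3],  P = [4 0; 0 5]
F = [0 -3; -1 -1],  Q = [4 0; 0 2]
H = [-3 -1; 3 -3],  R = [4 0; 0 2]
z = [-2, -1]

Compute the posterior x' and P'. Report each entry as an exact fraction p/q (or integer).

x' = [2022/3949, 10748/11847]
P' = [1027/3949 795/3949; 795/3949 4261/11847]

x̄ = F·x = [9, 6]
P̄ = F·P·Fᵀ + Q = [49 15; 15 11]
y = z − H·x̄ = [31, -10]
S = H·P̄·Hᵀ + R = [546 -318; -318 272]
K = P̄·Hᵀ·S⁻¹ = [-969/3949 348/3949; -2854/11847 -938/3949]
x' = x̄ + K·y = [2022/3949, 10748/11847]
P' = (I − K·H)·P̄ = [1027/3949 795/3949; 795/3949 4261/11847]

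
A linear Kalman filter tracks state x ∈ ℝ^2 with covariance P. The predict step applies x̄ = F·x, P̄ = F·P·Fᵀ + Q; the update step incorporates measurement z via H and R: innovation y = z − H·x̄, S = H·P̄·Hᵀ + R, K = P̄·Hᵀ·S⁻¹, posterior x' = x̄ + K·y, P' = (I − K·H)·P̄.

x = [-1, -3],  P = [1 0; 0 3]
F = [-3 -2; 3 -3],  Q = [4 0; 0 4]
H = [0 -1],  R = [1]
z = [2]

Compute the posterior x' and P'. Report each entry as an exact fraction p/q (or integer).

x̄ = F·x = [9, 6]
P̄ = F·P·Fᵀ + Q = [25 9; 9 40]
y = z − H·x̄ = [8]
S = H·P̄·Hᵀ + R = [41]
K = P̄·Hᵀ·S⁻¹ = [-9/41; -40/41]
x' = x̄ + K·y = [297/41, -74/41]
P' = (I − K·H)·P̄ = [944/41 9/41; 9/41 40/41]

x' = [297/41, -74/41]
P' = [944/41 9/41; 9/41 40/41]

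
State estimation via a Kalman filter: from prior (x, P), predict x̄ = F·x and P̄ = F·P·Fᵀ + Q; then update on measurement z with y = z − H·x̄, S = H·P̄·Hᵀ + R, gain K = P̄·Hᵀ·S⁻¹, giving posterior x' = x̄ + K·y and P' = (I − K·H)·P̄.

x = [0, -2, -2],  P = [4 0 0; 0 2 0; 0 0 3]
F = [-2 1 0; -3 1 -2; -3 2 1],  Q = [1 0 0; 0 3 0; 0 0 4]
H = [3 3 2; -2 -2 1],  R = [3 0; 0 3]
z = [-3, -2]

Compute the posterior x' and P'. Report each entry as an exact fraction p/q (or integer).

x̄ = F·x = [-2, 2, -6]
P̄ = F·P·Fᵀ + Q = [19 26 28; 26 53 34; 28 34 51]
y = z − H·x̄ = [9, 4]
S = H·P̄·Hᵀ + R = [2067 -704; -704 302]
K = P̄·Hᵀ·S⁻¹ = [7017/64309 3155/64309; 2407/64309 -20794/64309; 17792/64309 51861/128618]
x' = x̄ + K·y = [-52845/64309, 67105/64309, -122004/64309]
P' = (I − K·H)·P̄ = [77234/64309 -76931/64309 10071/64309; -76931/64309 95786/64309 -24672/64309; 10071/64309 -24672/64309 97179/128618]

x' = [-52845/64309, 67105/64309, -122004/64309]
P' = [77234/64309 -76931/64309 10071/64309; -76931/64309 95786/64309 -24672/64309; 10071/64309 -24672/64309 97179/128618]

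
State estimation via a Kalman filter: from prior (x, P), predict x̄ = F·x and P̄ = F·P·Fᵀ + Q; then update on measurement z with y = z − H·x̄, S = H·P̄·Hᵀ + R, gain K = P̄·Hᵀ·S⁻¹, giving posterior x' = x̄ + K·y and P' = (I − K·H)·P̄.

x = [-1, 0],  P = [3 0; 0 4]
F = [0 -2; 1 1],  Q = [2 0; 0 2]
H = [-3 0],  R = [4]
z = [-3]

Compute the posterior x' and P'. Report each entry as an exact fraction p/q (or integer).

x̄ = F·x = [0, -1]
P̄ = F·P·Fᵀ + Q = [18 -8; -8 9]
y = z − H·x̄ = [-3]
S = H·P̄·Hᵀ + R = [166]
K = P̄·Hᵀ·S⁻¹ = [-27/83; 12/83]
x' = x̄ + K·y = [81/83, -119/83]
P' = (I − K·H)·P̄ = [36/83 -16/83; -16/83 459/83]

x' = [81/83, -119/83]
P' = [36/83 -16/83; -16/83 459/83]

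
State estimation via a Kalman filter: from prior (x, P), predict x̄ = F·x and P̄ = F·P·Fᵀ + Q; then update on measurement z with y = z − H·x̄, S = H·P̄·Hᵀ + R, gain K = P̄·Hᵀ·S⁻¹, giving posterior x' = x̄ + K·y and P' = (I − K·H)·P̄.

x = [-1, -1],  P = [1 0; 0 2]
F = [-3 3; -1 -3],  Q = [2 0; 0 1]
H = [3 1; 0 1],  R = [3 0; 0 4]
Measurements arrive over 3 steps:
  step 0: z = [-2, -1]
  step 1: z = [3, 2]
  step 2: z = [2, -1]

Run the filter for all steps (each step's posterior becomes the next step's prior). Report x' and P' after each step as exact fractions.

step 0: x̄ = F·x = [0, 4]
step 0: P̄ = F·P·Fᵀ + Q = [29 -15; -15 20]
step 0: y = z − H·x̄ = [-6, -5]
step 0: S = H·P̄·Hᵀ + R = [194 -25; -25 24]
step 0: K = P̄·Hᵀ·S⁻¹ = [1353/4031 -1110/4031; -100/4031 3255/4031]
step 0: x' = x̄ + K·y = [-2568/4031, 449/4031]
step 0: P' = (I − K·H)·P̄ = [2833/4031 -4440/4031; -4440/4031 13020/4031]
step 1: x̄ = F·x = [9051/4031, 1221/4031]
step 1: P̄ = F·P·Fᵀ + Q = [230659/4031 -135321/4031; -135321/4031 97404/4031]
step 1: y = z − H·x̄ = [-16281/4031, 6841/4031]
step 1: S = H·P̄·Hᵀ + R = [1373502/4031 -308559/4031; -308559/4031 113528/4031]
step 1: K = P̄·Hᵀ·S⁻¹ = [1773053/5021275 -1166166/5021275; -411412/5021275 3189939/5021275]
step 1: x' = x̄ + K·y = [43554/102475, 175434/102475]
step 1: P' = (I − K·H)·P̄ = [3327941/5021275 -4664664/5021275; -4664664/5021275 12759756/5021275]
step 2: x̄ = F·x = [79128/20495, -569856/102475]
step 2: P̄ = F·P·Fᵀ + Q = [9551831/200851 -26568393/1004255; -26568393/1004255 95199036/5021275]
step 2: y = z − H·x̄ = [-412114/102475, 467381/102475]
step 2: S = H·P̄·Hᵀ + R = [1462373046/5021275 -303326859/5021275; -303326859/5021275 115284136/5021275]
step 2: K = P̄·Hᵀ·S⁻¹ = [162816227/462162165 -381919994/1694594605; -36766892/462162165 1044651029/1694594605]
step 2: x' = x̄ + K·y = [7199360528/5083783815, -12350338343/5083783815]
step 2: P' = (I − K·H)·P̄ = [1106219491/1694594605 -1527679976/1694594605; -1527679976/1694594605 4178604116/1694594605]

step 0: x' = [-2568/4031, 449/4031], P' = [2833/4031 -4440/4031; -4440/4031 13020/4031]
step 1: x' = [43554/102475, 175434/102475], P' = [3327941/5021275 -4664664/5021275; -4664664/5021275 12759756/5021275]
step 2: x' = [7199360528/5083783815, -12350338343/5083783815], P' = [1106219491/1694594605 -1527679976/1694594605; -1527679976/1694594605 4178604116/1694594605]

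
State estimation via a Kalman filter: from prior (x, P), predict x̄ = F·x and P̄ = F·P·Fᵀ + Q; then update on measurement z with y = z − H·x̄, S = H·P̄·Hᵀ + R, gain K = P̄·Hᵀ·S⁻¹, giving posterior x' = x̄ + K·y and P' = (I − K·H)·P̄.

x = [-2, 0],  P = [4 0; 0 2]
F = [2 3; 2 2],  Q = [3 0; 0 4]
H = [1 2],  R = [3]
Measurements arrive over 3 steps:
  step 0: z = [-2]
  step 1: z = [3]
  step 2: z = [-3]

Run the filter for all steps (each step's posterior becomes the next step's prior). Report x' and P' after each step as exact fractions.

step 0: x' = [-21/44, -9/11], P' = [373/88 -35/22; -35/22 14/11]
step 1: x' = [-180/2273, 3117/2273], P' = [8617/2273 -3329/2273; -3329/2273 2830/2273]
step 2: x' = [16989/36542, -28209/18271], P' = [832891/219252 -160879/109626; -160879/109626 68215/54813]

step 0: x̄ = F·x = [-4, -4]
step 0: P̄ = F·P·Fᵀ + Q = [37 28; 28 28]
step 0: y = z − H·x̄ = [10]
step 0: S = H·P̄·Hᵀ + R = [264]
step 0: K = P̄·Hᵀ·S⁻¹ = [31/88; 7/22]
step 0: x' = x̄ + K·y = [-21/44, -9/11]
step 0: P' = (I − K·H)·P̄ = [373/88 -35/22; -35/22 14/11]
step 1: x̄ = F·x = [-75/22, -57/22]
step 1: P̄ = F·P·Fᵀ + Q = [271/22 191/22; 191/22 293/22]
step 1: y = z − H·x̄ = [255/22]
step 1: S = H·P̄·Hᵀ + R = [2273/22]
step 1: K = P̄·Hᵀ·S⁻¹ = [653/2273; 777/2273]
step 1: x' = x̄ + K·y = [-180/2273, 3117/2273]
step 1: P' = (I − K·H)·P̄ = [8617/2273 -3329/2273; -3329/2273 2830/2273]
step 2: x̄ = F·x = [8991/2273, 5874/2273]
step 2: P̄ = F·P·Fᵀ + Q = [26809/2273 18158/2273; 18158/2273 28248/2273]
step 2: y = z − H·x̄ = [-27558/2273]
step 2: S = H·P̄·Hᵀ + R = [219252/2273]
step 2: K = P̄·Hᵀ·S⁻¹ = [63125/219252; 37327/109626]
step 2: x' = x̄ + K·y = [16989/36542, -28209/18271]
step 2: P' = (I − K·H)·P̄ = [832891/219252 -160879/109626; -160879/109626 68215/54813]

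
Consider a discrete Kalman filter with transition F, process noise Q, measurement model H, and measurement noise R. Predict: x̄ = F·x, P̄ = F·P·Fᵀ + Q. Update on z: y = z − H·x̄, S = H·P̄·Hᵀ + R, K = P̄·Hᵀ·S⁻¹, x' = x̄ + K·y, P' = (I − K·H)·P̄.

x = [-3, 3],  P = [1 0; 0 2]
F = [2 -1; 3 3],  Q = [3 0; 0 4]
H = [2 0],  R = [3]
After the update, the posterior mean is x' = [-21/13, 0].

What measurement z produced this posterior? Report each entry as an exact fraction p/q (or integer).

z = [-2]

x̄ = F·x = [-9, 0]
P̄ = F·P·Fᵀ + Q = [9 0; 0 31]
S = H·P̄·Hᵀ + R = [39]
K = P̄·Hᵀ·S⁻¹ = [6/13; 0]
x' − x̄ = [96/13, 0] = K·y
y = (KᵀK)⁻¹·Kᵀ·(x' − x̄) = [16]
z = y + H·x̄ = [16] + [-18] = [-2]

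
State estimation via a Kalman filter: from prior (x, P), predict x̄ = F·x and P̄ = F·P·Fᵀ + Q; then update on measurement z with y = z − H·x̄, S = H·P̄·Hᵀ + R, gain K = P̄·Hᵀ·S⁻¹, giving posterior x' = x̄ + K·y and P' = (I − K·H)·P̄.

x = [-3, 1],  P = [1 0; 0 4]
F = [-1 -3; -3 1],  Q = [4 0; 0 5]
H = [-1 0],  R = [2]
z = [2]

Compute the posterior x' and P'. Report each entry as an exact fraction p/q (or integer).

x' = [-82/43, 448/43]
P' = [82/43 -18/43; -18/43 693/43]

x̄ = F·x = [0, 10]
P̄ = F·P·Fᵀ + Q = [41 -9; -9 18]
y = z − H·x̄ = [2]
S = H·P̄·Hᵀ + R = [43]
K = P̄·Hᵀ·S⁻¹ = [-41/43; 9/43]
x' = x̄ + K·y = [-82/43, 448/43]
P' = (I − K·H)·P̄ = [82/43 -18/43; -18/43 693/43]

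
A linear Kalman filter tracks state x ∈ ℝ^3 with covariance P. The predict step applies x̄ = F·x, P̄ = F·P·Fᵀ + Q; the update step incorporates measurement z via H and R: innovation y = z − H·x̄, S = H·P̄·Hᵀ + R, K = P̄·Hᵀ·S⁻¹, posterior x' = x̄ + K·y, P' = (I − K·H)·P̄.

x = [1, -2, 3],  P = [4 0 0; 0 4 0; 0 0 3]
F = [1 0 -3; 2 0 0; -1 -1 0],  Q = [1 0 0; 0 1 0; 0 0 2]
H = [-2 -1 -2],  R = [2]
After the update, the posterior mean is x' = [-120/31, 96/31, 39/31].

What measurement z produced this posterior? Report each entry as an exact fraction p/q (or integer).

x̄ = F·x = [-8, 2, 1]
P̄ = F·P·Fᵀ + Q = [32 8 -4; 8 17 -8; -4 -8 10]
S = H·P̄·Hᵀ + R = [155]
K = P̄·Hᵀ·S⁻¹ = [-64/155; -17/155; -4/155]
x' − x̄ = [128/31, 34/31, 8/31] = K·y
y = (KᵀK)⁻¹·Kᵀ·(x' − x̄) = [-10]
z = y + H·x̄ = [-10] + [12] = [2]

z = [2]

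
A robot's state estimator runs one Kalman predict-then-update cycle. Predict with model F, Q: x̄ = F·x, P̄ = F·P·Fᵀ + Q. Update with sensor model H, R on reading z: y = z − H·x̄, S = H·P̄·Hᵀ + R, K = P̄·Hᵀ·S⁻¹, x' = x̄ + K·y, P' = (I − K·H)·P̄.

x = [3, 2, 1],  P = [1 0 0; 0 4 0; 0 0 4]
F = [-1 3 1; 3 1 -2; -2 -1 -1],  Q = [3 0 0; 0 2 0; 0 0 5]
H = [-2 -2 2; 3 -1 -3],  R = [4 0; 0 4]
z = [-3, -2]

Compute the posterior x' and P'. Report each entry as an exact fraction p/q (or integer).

x̄ = F·x = [4, 9, -9]
P̄ = F·P·Fᵀ + Q = [44 1 -14; 1 31 -2; -14 -2 17]
y = z − H·x̄ = [41, -32]
S = H·P̄·Hᵀ + R = [508 -484; -484 818]
K = P̄·Hᵀ·S⁻¹ = [-1599/22661 7693/45322; -8284/22661 -5511/22661; 1243/22661 -3571/45322]
x' = x̄ + K·y = [-98003/22661, 40657/22661, -95850/22661]
P' = (I − K·H)·P̄ = [285915/45322 -1448/22661 276623/45322; -1448/22661 17937/22661 -79/22661; 276623/45322 -79/22661 281437/45322]

x' = [-98003/22661, 40657/22661, -95850/22661]
P' = [285915/45322 -1448/22661 276623/45322; -1448/22661 17937/22661 -79/22661; 276623/45322 -79/22661 281437/45322]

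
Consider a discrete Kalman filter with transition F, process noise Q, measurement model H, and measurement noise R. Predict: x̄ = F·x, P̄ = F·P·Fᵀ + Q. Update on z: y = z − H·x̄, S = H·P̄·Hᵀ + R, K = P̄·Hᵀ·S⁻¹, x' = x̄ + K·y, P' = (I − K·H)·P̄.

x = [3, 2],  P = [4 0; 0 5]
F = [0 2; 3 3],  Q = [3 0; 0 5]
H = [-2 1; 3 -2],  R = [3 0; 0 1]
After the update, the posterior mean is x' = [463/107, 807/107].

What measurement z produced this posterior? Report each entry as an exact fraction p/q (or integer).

x̄ = F·x = [4, 15]
P̄ = F·P·Fᵀ + Q = [23 30; 30 86]
S = H·P̄·Hᵀ + R = [61 -100; -100 192]
K = P̄·Hᵀ·S⁻¹ = [-543/428 -1051/1712; -401/214 -1201/856]
x' − x̄ = [35/107, -798/107] = K·y
y = (KᵀK)⁻¹·Kᵀ·(x' − x̄) = [-8, 16]
z = y + H·x̄ = [-8, 16] + [7, -18] = [-1, -2]

z = [-1, -2]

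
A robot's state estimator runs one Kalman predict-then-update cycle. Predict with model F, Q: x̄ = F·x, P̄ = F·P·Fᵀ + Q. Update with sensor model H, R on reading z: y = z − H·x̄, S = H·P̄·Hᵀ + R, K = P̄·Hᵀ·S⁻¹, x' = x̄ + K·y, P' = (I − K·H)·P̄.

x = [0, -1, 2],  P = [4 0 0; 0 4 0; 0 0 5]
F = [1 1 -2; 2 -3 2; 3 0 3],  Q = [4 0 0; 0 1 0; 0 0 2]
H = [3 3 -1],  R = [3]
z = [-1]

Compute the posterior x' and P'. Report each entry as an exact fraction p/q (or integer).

x' = [-1957/383, 2588/383, 2273/383]
P' = [10492/383 -13098/383 -7944/383; -13098/383 19310/383 18357/383; -7944/383 18357/383 31164/383]

x̄ = F·x = [-5, 7, 6]
P̄ = F·P·Fᵀ + Q = [32 -24 -18; -24 73 54; -18 54 83]
y = z − H·x̄ = [-1]
S = H·P̄·Hᵀ + R = [383]
K = P̄·Hᵀ·S⁻¹ = [42/383; 93/383; 25/383]
x' = x̄ + K·y = [-1957/383, 2588/383, 2273/383]
P' = (I − K·H)·P̄ = [10492/383 -13098/383 -7944/383; -13098/383 19310/383 18357/383; -7944/383 18357/383 31164/383]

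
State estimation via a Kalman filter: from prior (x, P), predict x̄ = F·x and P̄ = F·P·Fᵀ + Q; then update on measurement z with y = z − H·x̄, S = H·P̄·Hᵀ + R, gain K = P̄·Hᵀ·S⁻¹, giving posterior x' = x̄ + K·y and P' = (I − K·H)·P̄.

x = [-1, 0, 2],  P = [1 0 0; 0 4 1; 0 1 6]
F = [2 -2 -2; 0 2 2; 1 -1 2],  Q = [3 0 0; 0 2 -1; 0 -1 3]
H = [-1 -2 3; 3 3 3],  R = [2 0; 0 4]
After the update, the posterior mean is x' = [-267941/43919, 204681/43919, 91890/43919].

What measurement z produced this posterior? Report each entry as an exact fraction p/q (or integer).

x̄ = F·x = [-6, 4, 3]
P̄ = F·P·Fᵀ + Q = [55 -48 -16; -48 50 17; -16 17 28]
S = H·P̄·Hᵀ + R = [209 174; 174 355]
K = P̄·Hᵀ·S⁻¹ = [2213/43919 -4425/43919; -10273/43919 12087/43919; 8292/43919 6699/43919]
x' − x̄ = [-4427/43919, 29005/43919, -39867/43919] = K·y
y = (KᵀK)⁻¹·Kᵀ·(x' − x̄) = [-4, -1]
z = y + H·x̄ = [-4, -1] + [7, 3] = [3, 2]

z = [3, 2]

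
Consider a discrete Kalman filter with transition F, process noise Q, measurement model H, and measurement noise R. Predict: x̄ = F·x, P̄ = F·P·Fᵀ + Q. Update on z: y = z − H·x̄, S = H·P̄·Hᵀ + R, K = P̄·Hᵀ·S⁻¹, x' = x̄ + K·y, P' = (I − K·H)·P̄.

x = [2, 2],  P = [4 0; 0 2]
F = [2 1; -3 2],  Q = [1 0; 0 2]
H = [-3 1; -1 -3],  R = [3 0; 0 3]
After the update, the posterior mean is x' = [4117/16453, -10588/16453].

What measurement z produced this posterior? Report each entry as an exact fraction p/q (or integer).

z = [-1, 2]

x̄ = F·x = [6, -2]
P̄ = F·P·Fᵀ + Q = [19 -20; -20 46]
S = H·P̄·Hᵀ + R = [340 -241; -241 316]
K = P̄·Hᵀ·S⁻¹ = [-4817/16453 -1539/16453; 1686/16453 -4858/16453]
x' − x̄ = [-94601/16453, 22318/16453] = K·y
y = (KᵀK)⁻¹·Kᵀ·(x' − x̄) = [19, 2]
z = y + H·x̄ = [19, 2] + [-20, 0] = [-1, 2]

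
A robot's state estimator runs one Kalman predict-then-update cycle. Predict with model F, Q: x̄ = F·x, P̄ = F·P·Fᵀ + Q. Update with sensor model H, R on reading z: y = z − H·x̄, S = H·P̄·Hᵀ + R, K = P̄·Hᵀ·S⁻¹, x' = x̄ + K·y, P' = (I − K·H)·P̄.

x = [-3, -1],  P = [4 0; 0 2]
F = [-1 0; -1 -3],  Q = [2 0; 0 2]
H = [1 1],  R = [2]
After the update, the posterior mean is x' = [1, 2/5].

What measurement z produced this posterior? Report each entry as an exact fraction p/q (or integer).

x̄ = F·x = [3, 6]
P̄ = F·P·Fᵀ + Q = [6 4; 4 24]
S = H·P̄·Hᵀ + R = [40]
K = P̄·Hᵀ·S⁻¹ = [1/4; 7/10]
x' − x̄ = [-2, -28/5] = K·y
y = (KᵀK)⁻¹·Kᵀ·(x' − x̄) = [-8]
z = y + H·x̄ = [-8] + [9] = [1]

z = [1]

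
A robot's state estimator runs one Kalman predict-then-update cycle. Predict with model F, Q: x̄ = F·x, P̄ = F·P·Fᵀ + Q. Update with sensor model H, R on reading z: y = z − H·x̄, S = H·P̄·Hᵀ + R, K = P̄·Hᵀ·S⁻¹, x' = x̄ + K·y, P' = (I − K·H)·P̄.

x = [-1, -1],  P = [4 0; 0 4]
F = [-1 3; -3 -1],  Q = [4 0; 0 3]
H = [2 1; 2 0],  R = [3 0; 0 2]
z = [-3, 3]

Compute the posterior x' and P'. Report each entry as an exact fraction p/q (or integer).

x' = [2682/2135, -20889/4270]
P' = [1012/2135 -1892/2135; -1892/2135 19049/4270]

x̄ = F·x = [-2, 4]
P̄ = F·P·Fᵀ + Q = [44 0; 0 43]
y = z − H·x̄ = [-3, 7]
S = H·P̄·Hᵀ + R = [222 176; 176 178]
K = P̄·Hᵀ·S⁻¹ = [44/2135 1012/2135; 3827/4270 -1892/2135]
x' = x̄ + K·y = [2682/2135, -20889/4270]
P' = (I − K·H)·P̄ = [1012/2135 -1892/2135; -1892/2135 19049/4270]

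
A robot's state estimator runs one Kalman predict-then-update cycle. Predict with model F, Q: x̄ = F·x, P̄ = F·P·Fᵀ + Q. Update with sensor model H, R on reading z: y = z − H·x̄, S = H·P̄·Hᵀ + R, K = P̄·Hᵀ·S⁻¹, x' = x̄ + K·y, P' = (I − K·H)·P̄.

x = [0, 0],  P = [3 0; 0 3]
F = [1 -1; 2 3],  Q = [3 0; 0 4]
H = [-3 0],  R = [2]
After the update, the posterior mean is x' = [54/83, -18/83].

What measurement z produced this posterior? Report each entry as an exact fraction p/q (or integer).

x̄ = F·x = [0, 0]
P̄ = F·P·Fᵀ + Q = [9 -3; -3 43]
S = H·P̄·Hᵀ + R = [83]
K = P̄·Hᵀ·S⁻¹ = [-27/83; 9/83]
x' − x̄ = [54/83, -18/83] = K·y
y = (KᵀK)⁻¹·Kᵀ·(x' − x̄) = [-2]
z = y + H·x̄ = [-2] + [0] = [-2]

z = [-2]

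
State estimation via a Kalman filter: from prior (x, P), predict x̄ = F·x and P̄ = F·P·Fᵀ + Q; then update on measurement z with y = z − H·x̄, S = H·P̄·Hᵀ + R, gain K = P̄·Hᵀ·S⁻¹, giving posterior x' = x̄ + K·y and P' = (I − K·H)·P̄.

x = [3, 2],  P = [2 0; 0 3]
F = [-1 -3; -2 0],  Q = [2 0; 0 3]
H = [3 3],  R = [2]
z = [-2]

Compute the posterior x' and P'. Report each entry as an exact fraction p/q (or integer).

x̄ = F·x = [-9, -6]
P̄ = F·P·Fᵀ + Q = [31 4; 4 11]
y = z − H·x̄ = [43]
S = H·P̄·Hᵀ + R = [452]
K = P̄·Hᵀ·S⁻¹ = [105/452; 45/452]
x' = x̄ + K·y = [447/452, -777/452]
P' = (I − K·H)·P̄ = [2987/452 -2917/452; -2917/452 2947/452]

x' = [447/452, -777/452]
P' = [2987/452 -2917/452; -2917/452 2947/452]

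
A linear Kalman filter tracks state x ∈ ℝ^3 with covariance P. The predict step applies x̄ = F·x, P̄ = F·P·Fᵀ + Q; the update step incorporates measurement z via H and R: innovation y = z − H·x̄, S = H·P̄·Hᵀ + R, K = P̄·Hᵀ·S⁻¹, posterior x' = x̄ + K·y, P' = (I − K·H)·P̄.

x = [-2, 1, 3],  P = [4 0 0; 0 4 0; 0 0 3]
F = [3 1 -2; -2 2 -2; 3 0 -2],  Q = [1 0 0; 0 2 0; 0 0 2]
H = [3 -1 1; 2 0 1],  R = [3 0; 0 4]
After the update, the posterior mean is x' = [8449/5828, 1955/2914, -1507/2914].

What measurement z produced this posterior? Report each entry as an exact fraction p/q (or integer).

x̄ = F·x = [-11, 0, -12]
P̄ = F·P·Fᵀ + Q = [53 -4 48; -4 46 -12; 48 -12 50]
S = H·P̄·Hᵀ + R = [912 628; 628 458]
K = P̄·Hᵀ·S⁻¹ = [-37/11656 1985/5828; -4875/5828 3215/2914; 665/5828 473/2914]
x' − x̄ = [72557/5828, 1955/2914, 33461/2914] = K·y
y = (KᵀK)⁻¹·Kᵀ·(x' − x̄) = [48, 37]
z = y + H·x̄ = [48, 37] + [-45, -34] = [3, 3]

z = [3, 3]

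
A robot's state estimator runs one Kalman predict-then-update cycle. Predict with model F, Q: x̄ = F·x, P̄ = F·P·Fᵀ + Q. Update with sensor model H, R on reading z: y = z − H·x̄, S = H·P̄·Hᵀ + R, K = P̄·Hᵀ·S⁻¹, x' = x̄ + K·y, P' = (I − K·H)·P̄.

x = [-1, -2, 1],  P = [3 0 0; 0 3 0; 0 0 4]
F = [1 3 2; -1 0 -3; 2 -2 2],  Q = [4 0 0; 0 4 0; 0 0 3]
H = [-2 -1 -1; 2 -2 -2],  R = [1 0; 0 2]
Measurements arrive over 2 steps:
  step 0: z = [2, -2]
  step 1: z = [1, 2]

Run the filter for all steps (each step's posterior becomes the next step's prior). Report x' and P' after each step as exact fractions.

step 0: x̄ = F·x = [-5, -2, 4]
step 0: P̄ = F·P·Fᵀ + Q = [50 -27 4; -27 43 -30; 4 -30 43]
step 0: y = z − H·x̄ = [-6, 12]
step 0: S = H·P̄·Hᵀ + R = [135 -194; -194 490]
step 0: K = P̄·Hᵀ·S⁻¹ = [-4703/14257 2386/14257; 2285/14257 -1423/14257; -6891/14257 -3252/14257]
step 0: x' = x̄ + K·y = [-14435/14257, -59300/14257, 59350/14257]
step 0: P' = (I − K·H)·P̄ = [2363/14257 -1236/14257 1213/14257; -1236/14257 405526/14257 -405339/14257; 1213/14257 -405339/14257 409804/14257]
step 1: x̄ = F·x = [-73635/14257, -163615/14257, 208430/14257]
step 1: P̄ = F·P·Fᵀ + Q = [481709/14257 1184507/14257 -1597558/14257; 1184507/14257 3754905/14257 -4907760/14257; -1597558/14257 -4907760/14257 6575847/14257]
step 1: y = z − H·x̄ = [-88198/14257, 265414/14257]
step 1: S = H·P̄·Hᵀ + R = [804121/14257 -1722474/14257; -1722474/14257 7320686/14257]
step 1: K = P̄·Hᵀ·S⁻¹ = [-33199913/102398845 17219533/102398845; -29845957/102398845 58365767/102398845; -2492719/102398845 -91943596/102398845]
step 1: x' = x̄ + K·y = [-2922627/102398845, 96055157/102398845, -199219576/102398845]
step 1: P' = (I − K·H)·P̄ = [16806482/102398845 29403908/102398845 -29816959/102398845; 29403908/102398845 5285589822/102398845 -5314551681/102398845; -29816959/102398845 -5314551681/102398845 5376678318/102398845]

step 0: x' = [-14435/14257, -59300/14257, 59350/14257], P' = [2363/14257 -1236/14257 1213/14257; -1236/14257 405526/14257 -405339/14257; 1213/14257 -405339/14257 409804/14257]
step 1: x' = [-2922627/102398845, 96055157/102398845, -199219576/102398845], P' = [16806482/102398845 29403908/102398845 -29816959/102398845; 29403908/102398845 5285589822/102398845 -5314551681/102398845; -29816959/102398845 -5314551681/102398845 5376678318/102398845]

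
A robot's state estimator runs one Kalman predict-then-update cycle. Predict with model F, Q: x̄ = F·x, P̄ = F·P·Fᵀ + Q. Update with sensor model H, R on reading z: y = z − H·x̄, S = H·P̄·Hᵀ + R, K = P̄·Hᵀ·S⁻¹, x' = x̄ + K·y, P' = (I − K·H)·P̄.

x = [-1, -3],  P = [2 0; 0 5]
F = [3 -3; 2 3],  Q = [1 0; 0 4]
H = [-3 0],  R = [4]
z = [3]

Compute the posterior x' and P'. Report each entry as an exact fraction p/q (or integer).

x' = [-138/145, -4301/580]
P' = [64/145 -33/145; -33/145 23259/580]

x̄ = F·x = [6, -11]
P̄ = F·P·Fᵀ + Q = [64 -33; -33 57]
y = z − H·x̄ = [21]
S = H·P̄·Hᵀ + R = [580]
K = P̄·Hᵀ·S⁻¹ = [-48/145; 99/580]
x' = x̄ + K·y = [-138/145, -4301/580]
P' = (I − K·H)·P̄ = [64/145 -33/145; -33/145 23259/580]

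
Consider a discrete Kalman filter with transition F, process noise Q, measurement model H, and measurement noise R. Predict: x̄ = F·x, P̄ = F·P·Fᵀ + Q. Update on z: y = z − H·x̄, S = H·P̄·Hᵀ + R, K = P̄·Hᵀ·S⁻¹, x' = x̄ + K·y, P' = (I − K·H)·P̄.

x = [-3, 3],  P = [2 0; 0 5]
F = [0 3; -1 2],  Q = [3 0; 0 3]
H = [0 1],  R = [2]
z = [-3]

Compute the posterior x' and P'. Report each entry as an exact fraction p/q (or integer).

x' = [-13/3, -19/9]
P' = [44/3 20/9; 20/9 50/27]

x̄ = F·x = [9, 9]
P̄ = F·P·Fᵀ + Q = [48 30; 30 25]
y = z − H·x̄ = [-12]
S = H·P̄·Hᵀ + R = [27]
K = P̄·Hᵀ·S⁻¹ = [10/9; 25/27]
x' = x̄ + K·y = [-13/3, -19/9]
P' = (I − K·H)·P̄ = [44/3 20/9; 20/9 50/27]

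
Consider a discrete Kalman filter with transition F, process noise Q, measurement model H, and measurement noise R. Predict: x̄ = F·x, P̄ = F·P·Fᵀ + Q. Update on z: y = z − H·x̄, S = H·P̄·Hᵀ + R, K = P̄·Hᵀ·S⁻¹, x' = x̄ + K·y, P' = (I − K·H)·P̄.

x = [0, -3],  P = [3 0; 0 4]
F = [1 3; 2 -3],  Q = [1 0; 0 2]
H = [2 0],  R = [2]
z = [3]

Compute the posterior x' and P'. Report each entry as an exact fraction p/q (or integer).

x̄ = F·x = [-9, 9]
P̄ = F·P·Fᵀ + Q = [40 -30; -30 50]
y = z − H·x̄ = [21]
S = H·P̄·Hᵀ + R = [162]
K = P̄·Hᵀ·S⁻¹ = [40/81; -10/27]
x' = x̄ + K·y = [37/27, 11/9]
P' = (I − K·H)·P̄ = [40/81 -10/27; -10/27 250/9]

x' = [37/27, 11/9]
P' = [40/81 -10/27; -10/27 250/9]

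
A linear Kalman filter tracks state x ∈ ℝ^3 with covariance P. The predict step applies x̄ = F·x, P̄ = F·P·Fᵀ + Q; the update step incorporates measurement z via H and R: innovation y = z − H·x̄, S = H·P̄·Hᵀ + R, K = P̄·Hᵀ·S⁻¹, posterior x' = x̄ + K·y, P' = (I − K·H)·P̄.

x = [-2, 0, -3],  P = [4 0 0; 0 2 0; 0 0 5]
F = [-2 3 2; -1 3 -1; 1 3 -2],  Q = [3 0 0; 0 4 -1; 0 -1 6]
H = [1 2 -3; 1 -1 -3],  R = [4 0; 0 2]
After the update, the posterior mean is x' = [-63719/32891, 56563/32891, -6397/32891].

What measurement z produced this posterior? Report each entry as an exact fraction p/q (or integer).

x̄ = F·x = [-2, 5, 4]
P̄ = F·P·Fᵀ + Q = [57 16 -10; 16 31 23; -10 23 48]
S = H·P̄·Hᵀ + R = [465 434; 434 688]
K = P̄·Hᵀ·S⁻¹ = [25529/65782 -601/4244; 10662/32891 -693/2122; 1257/65782 -1143/4244]
x' − x̄ = [2063/32891, -107892/32891, -137961/32891] = K·y
y = (KᵀK)⁻¹·Kᵀ·(x' − x̄) = [6, 16]
z = y + H·x̄ = [6, 16] + [-4, -19] = [2, -3]

z = [2, -3]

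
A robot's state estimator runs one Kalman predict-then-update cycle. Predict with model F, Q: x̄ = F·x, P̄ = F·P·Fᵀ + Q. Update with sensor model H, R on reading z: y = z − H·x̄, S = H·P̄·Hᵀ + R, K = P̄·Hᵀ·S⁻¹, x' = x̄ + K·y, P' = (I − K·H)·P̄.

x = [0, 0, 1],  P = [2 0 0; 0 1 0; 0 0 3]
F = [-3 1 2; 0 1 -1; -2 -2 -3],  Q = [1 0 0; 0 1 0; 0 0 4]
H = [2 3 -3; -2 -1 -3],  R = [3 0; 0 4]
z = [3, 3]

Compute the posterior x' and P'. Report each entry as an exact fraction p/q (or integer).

x' = [121995/154286, -59951/77143, -97641/77143]
P' = [723057/154286 -328923/77143 -108564/77143; -328923/77143 329523/77143 111905/77143; -108564/77143 111905/77143 52909/77143]

x̄ = F·x = [2, -1, -3]
P̄ = F·P·Fᵀ + Q = [32 -5 -8; -5 5 7; -8 7 43]
y = z − H·x̄ = [-7, -3]
S = H·P̄·Hᵀ + R = [473 242; 242 450]
K = P̄·Hᵀ·S⁻¹ = [20660/77143 -3111/14026; -1664/77143 -168/7013; -13380/77143 -1216/7013]
x' = x̄ + K·y = [121995/154286, -59951/77143, -97641/77143]
P' = (I − K·H)·P̄ = [723057/154286 -328923/77143 -108564/77143; -328923/77143 329523/77143 111905/77143; -108564/77143 111905/77143 52909/77143]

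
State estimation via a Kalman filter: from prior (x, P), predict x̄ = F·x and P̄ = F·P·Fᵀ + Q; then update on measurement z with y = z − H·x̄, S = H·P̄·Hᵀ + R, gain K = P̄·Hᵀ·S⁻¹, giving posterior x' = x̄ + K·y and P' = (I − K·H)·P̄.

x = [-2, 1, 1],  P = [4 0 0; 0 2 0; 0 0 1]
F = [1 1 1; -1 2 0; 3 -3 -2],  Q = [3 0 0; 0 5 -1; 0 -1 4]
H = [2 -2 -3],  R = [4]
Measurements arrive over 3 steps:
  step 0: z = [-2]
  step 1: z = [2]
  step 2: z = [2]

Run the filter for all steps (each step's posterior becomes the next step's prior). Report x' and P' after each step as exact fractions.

step 0: x̄ = F·x = [0, 4, -11]
step 0: P̄ = F·P·Fᵀ + Q = [10 0 4; 0 17 -25; 4 -25 62]
step 0: y = z − H·x̄ = [-27]
step 0: S = H·P̄·Hᵀ + R = [322]
step 0: K = P̄·Hᵀ·S⁻¹ = [4/161; 41/322; -64/161]
step 0: x' = x̄ + K·y = [-108/161, 181/322, -43/161]
step 0: P' = (I − K·H)·P̄ = [1578/161 -164/161 1156/161; -164/161 3793/322 -1401/161; 1156/161 -1401/161 1790/161]
step 1: x̄ = F·x = [-121/322, 289/161, -1019/322]
step 1: P̄ = F·P·Fᵀ + Q = [9859/322 -1907/161 7251/322; -1907/161 10625/161 -9834/161; 7251/322 -9834/161 22685/322]
step 1: y = z − H·x̄ = [-145/46]
step 1: S = H·P̄·Hᵀ + R = [5339/46]
step 1: K = P̄·Hᵀ·S⁻¹ = [799/5339; 1268/5339; -2031/5339]
step 1: x' = x̄ + K·y = [-31674/37373, 39107/37373, -73456/37373]
step 1: P' = (I − K·H)·P̄ = [1047139/37373 -596845/37373 1088532/37373; -596845/37373 2221717/37373 -1890876/37373; 1088532/37373 -1890876/37373 2005228/37373]
step 2: x̄ = F·x = [-66023/37373, 109888/37373, -65431/37373]
step 2: P̄ = F·P·Fᵀ + Q = [2587825/37373 -2070834/37373 3008722/37373; -2070834/37373 12508252/37373 -12140129/37373; 3008722/37373 -12140129/37373 12580422/37373]
step 2: y = z − H·x̄ = [230275/37373]
step 2: S = H·P̄·Hᵀ + R = [8538058/37373]
step 2: K = P̄·Hᵀ·S⁻¹ = [145576/4269029; 7262215/8538058; -3721782/4269029]
step 2: x' = x̄ + K·y = [-6644679/4269029, 69850873/8538058, -30405913/4269029]
step 2: P' = (I − K·H)·P̄ = [294467001/4269029 -264834362/4269029 372673474/4269029; -264834362/4269029 1446402867/8538058 -663532007/4269029; 372673474/4269029 -663532007/4269029 695766030/4269029]

step 0: x' = [-108/161, 181/322, -43/161], P' = [1578/161 -164/161 1156/161; -164/161 3793/322 -1401/161; 1156/161 -1401/161 1790/161]
step 1: x' = [-31674/37373, 39107/37373, -73456/37373], P' = [1047139/37373 -596845/37373 1088532/37373; -596845/37373 2221717/37373 -1890876/37373; 1088532/37373 -1890876/37373 2005228/37373]
step 2: x' = [-6644679/4269029, 69850873/8538058, -30405913/4269029], P' = [294467001/4269029 -264834362/4269029 372673474/4269029; -264834362/4269029 1446402867/8538058 -663532007/4269029; 372673474/4269029 -663532007/4269029 695766030/4269029]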